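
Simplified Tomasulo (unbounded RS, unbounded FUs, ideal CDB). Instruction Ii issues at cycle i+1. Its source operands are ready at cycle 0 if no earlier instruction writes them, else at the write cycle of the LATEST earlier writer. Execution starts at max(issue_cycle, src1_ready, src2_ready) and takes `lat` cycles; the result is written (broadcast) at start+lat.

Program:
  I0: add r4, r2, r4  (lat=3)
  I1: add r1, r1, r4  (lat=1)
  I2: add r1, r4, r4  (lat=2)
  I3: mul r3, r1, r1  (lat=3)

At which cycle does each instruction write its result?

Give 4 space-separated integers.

Answer: 4 5 6 9

Derivation:
I0 add r4: issue@1 deps=(None,None) exec_start@1 write@4
I1 add r1: issue@2 deps=(None,0) exec_start@4 write@5
I2 add r1: issue@3 deps=(0,0) exec_start@4 write@6
I3 mul r3: issue@4 deps=(2,2) exec_start@6 write@9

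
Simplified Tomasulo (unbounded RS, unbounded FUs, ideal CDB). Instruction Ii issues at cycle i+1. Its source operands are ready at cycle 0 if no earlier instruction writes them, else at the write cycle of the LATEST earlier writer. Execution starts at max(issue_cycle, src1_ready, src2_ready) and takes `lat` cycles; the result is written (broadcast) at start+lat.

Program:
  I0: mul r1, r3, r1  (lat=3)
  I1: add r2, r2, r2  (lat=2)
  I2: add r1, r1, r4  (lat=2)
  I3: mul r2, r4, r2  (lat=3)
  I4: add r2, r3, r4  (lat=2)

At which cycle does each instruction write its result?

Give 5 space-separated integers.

I0 mul r1: issue@1 deps=(None,None) exec_start@1 write@4
I1 add r2: issue@2 deps=(None,None) exec_start@2 write@4
I2 add r1: issue@3 deps=(0,None) exec_start@4 write@6
I3 mul r2: issue@4 deps=(None,1) exec_start@4 write@7
I4 add r2: issue@5 deps=(None,None) exec_start@5 write@7

Answer: 4 4 6 7 7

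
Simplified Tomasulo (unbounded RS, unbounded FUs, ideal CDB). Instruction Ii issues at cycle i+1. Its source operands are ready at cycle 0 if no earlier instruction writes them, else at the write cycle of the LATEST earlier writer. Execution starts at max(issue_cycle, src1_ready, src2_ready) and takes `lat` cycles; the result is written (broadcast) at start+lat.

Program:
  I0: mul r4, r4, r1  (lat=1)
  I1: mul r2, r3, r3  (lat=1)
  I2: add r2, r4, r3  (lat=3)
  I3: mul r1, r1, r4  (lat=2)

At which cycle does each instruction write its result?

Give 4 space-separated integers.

Answer: 2 3 6 6

Derivation:
I0 mul r4: issue@1 deps=(None,None) exec_start@1 write@2
I1 mul r2: issue@2 deps=(None,None) exec_start@2 write@3
I2 add r2: issue@3 deps=(0,None) exec_start@3 write@6
I3 mul r1: issue@4 deps=(None,0) exec_start@4 write@6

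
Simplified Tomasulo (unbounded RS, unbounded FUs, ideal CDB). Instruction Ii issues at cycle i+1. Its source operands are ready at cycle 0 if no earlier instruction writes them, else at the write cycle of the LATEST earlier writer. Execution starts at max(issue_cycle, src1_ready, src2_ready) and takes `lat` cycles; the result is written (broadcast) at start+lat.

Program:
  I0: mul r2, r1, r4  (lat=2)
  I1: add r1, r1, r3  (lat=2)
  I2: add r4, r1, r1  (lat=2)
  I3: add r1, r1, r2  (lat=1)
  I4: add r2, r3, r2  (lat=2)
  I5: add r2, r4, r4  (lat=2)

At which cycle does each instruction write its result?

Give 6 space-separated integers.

I0 mul r2: issue@1 deps=(None,None) exec_start@1 write@3
I1 add r1: issue@2 deps=(None,None) exec_start@2 write@4
I2 add r4: issue@3 deps=(1,1) exec_start@4 write@6
I3 add r1: issue@4 deps=(1,0) exec_start@4 write@5
I4 add r2: issue@5 deps=(None,0) exec_start@5 write@7
I5 add r2: issue@6 deps=(2,2) exec_start@6 write@8

Answer: 3 4 6 5 7 8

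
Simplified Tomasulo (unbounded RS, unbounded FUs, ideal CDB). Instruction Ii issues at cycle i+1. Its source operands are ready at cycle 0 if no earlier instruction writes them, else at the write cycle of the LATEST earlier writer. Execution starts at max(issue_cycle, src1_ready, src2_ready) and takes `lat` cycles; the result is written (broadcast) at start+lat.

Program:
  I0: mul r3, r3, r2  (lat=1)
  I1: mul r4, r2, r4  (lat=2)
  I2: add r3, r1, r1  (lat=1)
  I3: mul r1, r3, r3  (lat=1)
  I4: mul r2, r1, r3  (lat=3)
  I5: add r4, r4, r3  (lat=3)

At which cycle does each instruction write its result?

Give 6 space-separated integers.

I0 mul r3: issue@1 deps=(None,None) exec_start@1 write@2
I1 mul r4: issue@2 deps=(None,None) exec_start@2 write@4
I2 add r3: issue@3 deps=(None,None) exec_start@3 write@4
I3 mul r1: issue@4 deps=(2,2) exec_start@4 write@5
I4 mul r2: issue@5 deps=(3,2) exec_start@5 write@8
I5 add r4: issue@6 deps=(1,2) exec_start@6 write@9

Answer: 2 4 4 5 8 9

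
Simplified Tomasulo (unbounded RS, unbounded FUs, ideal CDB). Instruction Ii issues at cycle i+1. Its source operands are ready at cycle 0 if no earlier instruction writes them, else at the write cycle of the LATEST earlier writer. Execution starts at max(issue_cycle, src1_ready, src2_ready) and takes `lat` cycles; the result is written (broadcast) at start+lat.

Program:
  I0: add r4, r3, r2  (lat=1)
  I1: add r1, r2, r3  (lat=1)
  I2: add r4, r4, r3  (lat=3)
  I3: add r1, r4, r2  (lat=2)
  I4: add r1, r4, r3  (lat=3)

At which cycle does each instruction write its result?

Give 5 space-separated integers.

Answer: 2 3 6 8 9

Derivation:
I0 add r4: issue@1 deps=(None,None) exec_start@1 write@2
I1 add r1: issue@2 deps=(None,None) exec_start@2 write@3
I2 add r4: issue@3 deps=(0,None) exec_start@3 write@6
I3 add r1: issue@4 deps=(2,None) exec_start@6 write@8
I4 add r1: issue@5 deps=(2,None) exec_start@6 write@9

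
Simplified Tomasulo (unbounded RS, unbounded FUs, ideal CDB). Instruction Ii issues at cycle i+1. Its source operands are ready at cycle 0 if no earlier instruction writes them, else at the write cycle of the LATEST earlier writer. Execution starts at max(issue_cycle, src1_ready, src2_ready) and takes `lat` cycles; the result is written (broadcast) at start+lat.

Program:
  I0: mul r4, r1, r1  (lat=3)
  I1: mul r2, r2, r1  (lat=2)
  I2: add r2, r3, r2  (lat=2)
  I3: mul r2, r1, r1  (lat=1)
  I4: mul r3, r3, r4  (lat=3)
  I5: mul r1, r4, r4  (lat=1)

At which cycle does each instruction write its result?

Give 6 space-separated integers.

I0 mul r4: issue@1 deps=(None,None) exec_start@1 write@4
I1 mul r2: issue@2 deps=(None,None) exec_start@2 write@4
I2 add r2: issue@3 deps=(None,1) exec_start@4 write@6
I3 mul r2: issue@4 deps=(None,None) exec_start@4 write@5
I4 mul r3: issue@5 deps=(None,0) exec_start@5 write@8
I5 mul r1: issue@6 deps=(0,0) exec_start@6 write@7

Answer: 4 4 6 5 8 7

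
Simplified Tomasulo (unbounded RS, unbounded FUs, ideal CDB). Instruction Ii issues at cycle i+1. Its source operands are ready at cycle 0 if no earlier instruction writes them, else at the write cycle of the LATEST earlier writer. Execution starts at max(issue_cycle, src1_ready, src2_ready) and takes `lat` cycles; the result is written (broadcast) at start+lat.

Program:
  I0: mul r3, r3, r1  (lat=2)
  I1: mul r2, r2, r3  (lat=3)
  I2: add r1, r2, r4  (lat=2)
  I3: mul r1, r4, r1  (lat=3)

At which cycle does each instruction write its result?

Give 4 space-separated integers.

I0 mul r3: issue@1 deps=(None,None) exec_start@1 write@3
I1 mul r2: issue@2 deps=(None,0) exec_start@3 write@6
I2 add r1: issue@3 deps=(1,None) exec_start@6 write@8
I3 mul r1: issue@4 deps=(None,2) exec_start@8 write@11

Answer: 3 6 8 11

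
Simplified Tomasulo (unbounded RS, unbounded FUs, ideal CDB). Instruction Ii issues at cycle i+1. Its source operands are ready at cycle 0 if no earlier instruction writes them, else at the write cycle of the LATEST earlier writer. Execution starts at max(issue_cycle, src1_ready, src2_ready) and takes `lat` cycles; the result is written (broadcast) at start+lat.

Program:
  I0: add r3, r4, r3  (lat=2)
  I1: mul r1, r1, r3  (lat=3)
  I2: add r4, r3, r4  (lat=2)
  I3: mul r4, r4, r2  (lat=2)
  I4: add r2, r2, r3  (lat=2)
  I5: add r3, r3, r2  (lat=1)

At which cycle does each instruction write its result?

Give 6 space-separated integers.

I0 add r3: issue@1 deps=(None,None) exec_start@1 write@3
I1 mul r1: issue@2 deps=(None,0) exec_start@3 write@6
I2 add r4: issue@3 deps=(0,None) exec_start@3 write@5
I3 mul r4: issue@4 deps=(2,None) exec_start@5 write@7
I4 add r2: issue@5 deps=(None,0) exec_start@5 write@7
I5 add r3: issue@6 deps=(0,4) exec_start@7 write@8

Answer: 3 6 5 7 7 8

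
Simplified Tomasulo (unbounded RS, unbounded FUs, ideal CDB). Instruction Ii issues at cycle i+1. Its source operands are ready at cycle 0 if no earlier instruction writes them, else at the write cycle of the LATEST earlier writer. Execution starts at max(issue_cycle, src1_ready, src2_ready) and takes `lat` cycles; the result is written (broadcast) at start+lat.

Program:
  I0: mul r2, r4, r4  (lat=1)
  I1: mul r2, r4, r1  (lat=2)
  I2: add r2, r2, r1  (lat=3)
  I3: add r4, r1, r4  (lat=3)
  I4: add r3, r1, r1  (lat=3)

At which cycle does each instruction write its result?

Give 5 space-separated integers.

Answer: 2 4 7 7 8

Derivation:
I0 mul r2: issue@1 deps=(None,None) exec_start@1 write@2
I1 mul r2: issue@2 deps=(None,None) exec_start@2 write@4
I2 add r2: issue@3 deps=(1,None) exec_start@4 write@7
I3 add r4: issue@4 deps=(None,None) exec_start@4 write@7
I4 add r3: issue@5 deps=(None,None) exec_start@5 write@8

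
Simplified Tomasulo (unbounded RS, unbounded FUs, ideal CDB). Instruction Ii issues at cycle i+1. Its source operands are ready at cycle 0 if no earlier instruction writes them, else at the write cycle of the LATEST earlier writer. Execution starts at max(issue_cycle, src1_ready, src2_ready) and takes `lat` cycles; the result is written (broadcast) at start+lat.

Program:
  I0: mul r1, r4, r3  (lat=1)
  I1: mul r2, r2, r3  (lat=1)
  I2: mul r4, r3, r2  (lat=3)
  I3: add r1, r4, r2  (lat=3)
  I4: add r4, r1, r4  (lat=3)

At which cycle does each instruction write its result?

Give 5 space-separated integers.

Answer: 2 3 6 9 12

Derivation:
I0 mul r1: issue@1 deps=(None,None) exec_start@1 write@2
I1 mul r2: issue@2 deps=(None,None) exec_start@2 write@3
I2 mul r4: issue@3 deps=(None,1) exec_start@3 write@6
I3 add r1: issue@4 deps=(2,1) exec_start@6 write@9
I4 add r4: issue@5 deps=(3,2) exec_start@9 write@12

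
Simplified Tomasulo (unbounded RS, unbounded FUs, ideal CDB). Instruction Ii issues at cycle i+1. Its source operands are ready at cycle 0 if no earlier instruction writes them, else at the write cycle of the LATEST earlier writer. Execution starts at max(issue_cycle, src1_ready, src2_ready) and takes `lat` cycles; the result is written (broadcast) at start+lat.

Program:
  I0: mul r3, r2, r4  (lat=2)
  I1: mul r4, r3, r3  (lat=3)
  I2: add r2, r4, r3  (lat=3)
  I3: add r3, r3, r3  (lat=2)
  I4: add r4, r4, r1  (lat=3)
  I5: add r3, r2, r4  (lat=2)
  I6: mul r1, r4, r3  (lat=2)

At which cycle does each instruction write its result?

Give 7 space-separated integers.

Answer: 3 6 9 6 9 11 13

Derivation:
I0 mul r3: issue@1 deps=(None,None) exec_start@1 write@3
I1 mul r4: issue@2 deps=(0,0) exec_start@3 write@6
I2 add r2: issue@3 deps=(1,0) exec_start@6 write@9
I3 add r3: issue@4 deps=(0,0) exec_start@4 write@6
I4 add r4: issue@5 deps=(1,None) exec_start@6 write@9
I5 add r3: issue@6 deps=(2,4) exec_start@9 write@11
I6 mul r1: issue@7 deps=(4,5) exec_start@11 write@13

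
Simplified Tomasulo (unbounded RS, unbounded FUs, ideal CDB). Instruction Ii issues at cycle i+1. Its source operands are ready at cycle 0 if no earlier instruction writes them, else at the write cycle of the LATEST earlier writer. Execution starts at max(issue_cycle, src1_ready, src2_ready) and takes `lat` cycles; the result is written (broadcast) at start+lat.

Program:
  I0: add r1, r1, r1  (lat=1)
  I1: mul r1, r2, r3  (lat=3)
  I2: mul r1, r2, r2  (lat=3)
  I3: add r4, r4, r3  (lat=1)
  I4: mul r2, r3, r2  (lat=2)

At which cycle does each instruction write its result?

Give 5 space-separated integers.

Answer: 2 5 6 5 7

Derivation:
I0 add r1: issue@1 deps=(None,None) exec_start@1 write@2
I1 mul r1: issue@2 deps=(None,None) exec_start@2 write@5
I2 mul r1: issue@3 deps=(None,None) exec_start@3 write@6
I3 add r4: issue@4 deps=(None,None) exec_start@4 write@5
I4 mul r2: issue@5 deps=(None,None) exec_start@5 write@7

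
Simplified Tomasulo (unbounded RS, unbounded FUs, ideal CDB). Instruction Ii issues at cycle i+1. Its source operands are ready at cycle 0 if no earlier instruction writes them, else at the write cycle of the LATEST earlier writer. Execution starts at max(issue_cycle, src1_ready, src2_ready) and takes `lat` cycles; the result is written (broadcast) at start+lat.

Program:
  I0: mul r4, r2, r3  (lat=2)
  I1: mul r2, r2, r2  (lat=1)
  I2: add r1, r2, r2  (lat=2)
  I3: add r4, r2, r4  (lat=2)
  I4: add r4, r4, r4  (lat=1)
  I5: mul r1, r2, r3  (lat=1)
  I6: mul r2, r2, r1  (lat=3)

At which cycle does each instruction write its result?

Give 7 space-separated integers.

Answer: 3 3 5 6 7 7 10

Derivation:
I0 mul r4: issue@1 deps=(None,None) exec_start@1 write@3
I1 mul r2: issue@2 deps=(None,None) exec_start@2 write@3
I2 add r1: issue@3 deps=(1,1) exec_start@3 write@5
I3 add r4: issue@4 deps=(1,0) exec_start@4 write@6
I4 add r4: issue@5 deps=(3,3) exec_start@6 write@7
I5 mul r1: issue@6 deps=(1,None) exec_start@6 write@7
I6 mul r2: issue@7 deps=(1,5) exec_start@7 write@10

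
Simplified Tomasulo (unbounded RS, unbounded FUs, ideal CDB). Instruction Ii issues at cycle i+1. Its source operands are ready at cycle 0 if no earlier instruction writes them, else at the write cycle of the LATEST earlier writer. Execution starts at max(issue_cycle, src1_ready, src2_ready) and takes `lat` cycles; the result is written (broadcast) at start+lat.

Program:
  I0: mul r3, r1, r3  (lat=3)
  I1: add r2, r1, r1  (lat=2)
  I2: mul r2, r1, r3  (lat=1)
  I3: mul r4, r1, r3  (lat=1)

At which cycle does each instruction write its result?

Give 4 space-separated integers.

Answer: 4 4 5 5

Derivation:
I0 mul r3: issue@1 deps=(None,None) exec_start@1 write@4
I1 add r2: issue@2 deps=(None,None) exec_start@2 write@4
I2 mul r2: issue@3 deps=(None,0) exec_start@4 write@5
I3 mul r4: issue@4 deps=(None,0) exec_start@4 write@5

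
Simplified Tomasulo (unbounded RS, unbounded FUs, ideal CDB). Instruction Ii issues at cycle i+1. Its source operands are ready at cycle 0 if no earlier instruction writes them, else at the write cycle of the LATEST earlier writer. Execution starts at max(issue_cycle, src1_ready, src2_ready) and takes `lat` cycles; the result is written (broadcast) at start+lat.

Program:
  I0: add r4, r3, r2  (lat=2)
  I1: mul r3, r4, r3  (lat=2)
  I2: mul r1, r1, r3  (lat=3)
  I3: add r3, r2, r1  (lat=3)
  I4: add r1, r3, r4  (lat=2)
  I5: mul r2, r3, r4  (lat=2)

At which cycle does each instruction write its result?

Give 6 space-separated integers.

Answer: 3 5 8 11 13 13

Derivation:
I0 add r4: issue@1 deps=(None,None) exec_start@1 write@3
I1 mul r3: issue@2 deps=(0,None) exec_start@3 write@5
I2 mul r1: issue@3 deps=(None,1) exec_start@5 write@8
I3 add r3: issue@4 deps=(None,2) exec_start@8 write@11
I4 add r1: issue@5 deps=(3,0) exec_start@11 write@13
I5 mul r2: issue@6 deps=(3,0) exec_start@11 write@13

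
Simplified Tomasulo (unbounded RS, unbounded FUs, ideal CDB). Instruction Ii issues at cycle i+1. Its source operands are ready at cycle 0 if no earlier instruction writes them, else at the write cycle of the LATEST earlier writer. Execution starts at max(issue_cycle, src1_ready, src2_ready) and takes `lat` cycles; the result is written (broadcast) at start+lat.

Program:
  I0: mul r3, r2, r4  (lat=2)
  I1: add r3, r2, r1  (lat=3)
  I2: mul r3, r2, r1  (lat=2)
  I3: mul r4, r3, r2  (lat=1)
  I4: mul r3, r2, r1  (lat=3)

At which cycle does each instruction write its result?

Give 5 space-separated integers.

Answer: 3 5 5 6 8

Derivation:
I0 mul r3: issue@1 deps=(None,None) exec_start@1 write@3
I1 add r3: issue@2 deps=(None,None) exec_start@2 write@5
I2 mul r3: issue@3 deps=(None,None) exec_start@3 write@5
I3 mul r4: issue@4 deps=(2,None) exec_start@5 write@6
I4 mul r3: issue@5 deps=(None,None) exec_start@5 write@8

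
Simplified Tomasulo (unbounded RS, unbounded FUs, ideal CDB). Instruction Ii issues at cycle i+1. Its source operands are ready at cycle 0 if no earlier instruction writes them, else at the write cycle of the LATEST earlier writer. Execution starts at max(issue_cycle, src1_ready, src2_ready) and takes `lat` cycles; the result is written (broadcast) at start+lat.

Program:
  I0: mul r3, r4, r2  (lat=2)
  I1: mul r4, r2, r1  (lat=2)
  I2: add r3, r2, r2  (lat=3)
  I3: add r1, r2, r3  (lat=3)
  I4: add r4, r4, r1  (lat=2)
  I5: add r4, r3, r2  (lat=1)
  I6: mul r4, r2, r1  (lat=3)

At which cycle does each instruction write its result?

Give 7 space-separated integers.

Answer: 3 4 6 9 11 7 12

Derivation:
I0 mul r3: issue@1 deps=(None,None) exec_start@1 write@3
I1 mul r4: issue@2 deps=(None,None) exec_start@2 write@4
I2 add r3: issue@3 deps=(None,None) exec_start@3 write@6
I3 add r1: issue@4 deps=(None,2) exec_start@6 write@9
I4 add r4: issue@5 deps=(1,3) exec_start@9 write@11
I5 add r4: issue@6 deps=(2,None) exec_start@6 write@7
I6 mul r4: issue@7 deps=(None,3) exec_start@9 write@12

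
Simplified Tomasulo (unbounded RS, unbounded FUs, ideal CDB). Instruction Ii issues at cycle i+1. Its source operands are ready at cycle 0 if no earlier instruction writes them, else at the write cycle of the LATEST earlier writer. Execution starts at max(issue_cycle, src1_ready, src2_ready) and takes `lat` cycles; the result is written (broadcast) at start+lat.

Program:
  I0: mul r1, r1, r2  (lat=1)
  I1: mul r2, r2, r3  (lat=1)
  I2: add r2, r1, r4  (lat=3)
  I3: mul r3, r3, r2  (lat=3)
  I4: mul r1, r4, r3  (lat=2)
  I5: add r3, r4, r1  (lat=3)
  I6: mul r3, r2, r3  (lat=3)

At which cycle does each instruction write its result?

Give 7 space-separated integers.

I0 mul r1: issue@1 deps=(None,None) exec_start@1 write@2
I1 mul r2: issue@2 deps=(None,None) exec_start@2 write@3
I2 add r2: issue@3 deps=(0,None) exec_start@3 write@6
I3 mul r3: issue@4 deps=(None,2) exec_start@6 write@9
I4 mul r1: issue@5 deps=(None,3) exec_start@9 write@11
I5 add r3: issue@6 deps=(None,4) exec_start@11 write@14
I6 mul r3: issue@7 deps=(2,5) exec_start@14 write@17

Answer: 2 3 6 9 11 14 17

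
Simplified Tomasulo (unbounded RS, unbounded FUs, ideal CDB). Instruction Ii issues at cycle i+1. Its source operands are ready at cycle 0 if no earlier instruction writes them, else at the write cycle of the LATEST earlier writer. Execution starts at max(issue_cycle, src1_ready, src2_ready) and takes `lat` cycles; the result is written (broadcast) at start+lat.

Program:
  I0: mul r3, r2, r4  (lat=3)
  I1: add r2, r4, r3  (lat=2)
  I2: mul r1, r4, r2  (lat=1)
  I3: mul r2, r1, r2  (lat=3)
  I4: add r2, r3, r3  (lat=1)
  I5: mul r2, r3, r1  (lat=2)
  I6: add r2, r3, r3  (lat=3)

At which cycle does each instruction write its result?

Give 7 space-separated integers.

I0 mul r3: issue@1 deps=(None,None) exec_start@1 write@4
I1 add r2: issue@2 deps=(None,0) exec_start@4 write@6
I2 mul r1: issue@3 deps=(None,1) exec_start@6 write@7
I3 mul r2: issue@4 deps=(2,1) exec_start@7 write@10
I4 add r2: issue@5 deps=(0,0) exec_start@5 write@6
I5 mul r2: issue@6 deps=(0,2) exec_start@7 write@9
I6 add r2: issue@7 deps=(0,0) exec_start@7 write@10

Answer: 4 6 7 10 6 9 10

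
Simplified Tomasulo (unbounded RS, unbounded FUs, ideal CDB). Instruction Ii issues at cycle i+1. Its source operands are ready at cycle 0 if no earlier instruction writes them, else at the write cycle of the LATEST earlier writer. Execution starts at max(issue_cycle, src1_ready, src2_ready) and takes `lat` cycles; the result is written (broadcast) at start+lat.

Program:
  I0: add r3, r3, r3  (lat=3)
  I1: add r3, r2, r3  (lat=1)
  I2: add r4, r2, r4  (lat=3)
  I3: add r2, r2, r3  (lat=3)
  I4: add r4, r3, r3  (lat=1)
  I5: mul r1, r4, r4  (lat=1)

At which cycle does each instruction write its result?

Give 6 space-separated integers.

I0 add r3: issue@1 deps=(None,None) exec_start@1 write@4
I1 add r3: issue@2 deps=(None,0) exec_start@4 write@5
I2 add r4: issue@3 deps=(None,None) exec_start@3 write@6
I3 add r2: issue@4 deps=(None,1) exec_start@5 write@8
I4 add r4: issue@5 deps=(1,1) exec_start@5 write@6
I5 mul r1: issue@6 deps=(4,4) exec_start@6 write@7

Answer: 4 5 6 8 6 7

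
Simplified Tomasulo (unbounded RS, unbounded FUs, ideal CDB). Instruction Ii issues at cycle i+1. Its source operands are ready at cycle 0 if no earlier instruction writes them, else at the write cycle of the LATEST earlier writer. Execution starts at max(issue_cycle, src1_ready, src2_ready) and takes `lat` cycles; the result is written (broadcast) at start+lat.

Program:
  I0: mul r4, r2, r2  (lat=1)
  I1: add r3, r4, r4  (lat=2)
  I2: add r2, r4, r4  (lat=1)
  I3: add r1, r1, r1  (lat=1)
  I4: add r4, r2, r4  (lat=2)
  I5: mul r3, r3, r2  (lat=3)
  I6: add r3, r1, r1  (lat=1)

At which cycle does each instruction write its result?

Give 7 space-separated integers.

Answer: 2 4 4 5 7 9 8

Derivation:
I0 mul r4: issue@1 deps=(None,None) exec_start@1 write@2
I1 add r3: issue@2 deps=(0,0) exec_start@2 write@4
I2 add r2: issue@3 deps=(0,0) exec_start@3 write@4
I3 add r1: issue@4 deps=(None,None) exec_start@4 write@5
I4 add r4: issue@5 deps=(2,0) exec_start@5 write@7
I5 mul r3: issue@6 deps=(1,2) exec_start@6 write@9
I6 add r3: issue@7 deps=(3,3) exec_start@7 write@8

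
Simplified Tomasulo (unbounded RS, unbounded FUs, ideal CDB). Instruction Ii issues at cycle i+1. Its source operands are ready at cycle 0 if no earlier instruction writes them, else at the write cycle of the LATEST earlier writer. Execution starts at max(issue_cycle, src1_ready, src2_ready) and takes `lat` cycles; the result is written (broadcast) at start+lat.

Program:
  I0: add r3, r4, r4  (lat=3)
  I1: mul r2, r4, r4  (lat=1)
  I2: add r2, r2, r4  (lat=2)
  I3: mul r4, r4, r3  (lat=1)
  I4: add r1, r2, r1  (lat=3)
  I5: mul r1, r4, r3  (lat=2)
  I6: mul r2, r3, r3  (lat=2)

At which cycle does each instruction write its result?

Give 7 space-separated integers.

I0 add r3: issue@1 deps=(None,None) exec_start@1 write@4
I1 mul r2: issue@2 deps=(None,None) exec_start@2 write@3
I2 add r2: issue@3 deps=(1,None) exec_start@3 write@5
I3 mul r4: issue@4 deps=(None,0) exec_start@4 write@5
I4 add r1: issue@5 deps=(2,None) exec_start@5 write@8
I5 mul r1: issue@6 deps=(3,0) exec_start@6 write@8
I6 mul r2: issue@7 deps=(0,0) exec_start@7 write@9

Answer: 4 3 5 5 8 8 9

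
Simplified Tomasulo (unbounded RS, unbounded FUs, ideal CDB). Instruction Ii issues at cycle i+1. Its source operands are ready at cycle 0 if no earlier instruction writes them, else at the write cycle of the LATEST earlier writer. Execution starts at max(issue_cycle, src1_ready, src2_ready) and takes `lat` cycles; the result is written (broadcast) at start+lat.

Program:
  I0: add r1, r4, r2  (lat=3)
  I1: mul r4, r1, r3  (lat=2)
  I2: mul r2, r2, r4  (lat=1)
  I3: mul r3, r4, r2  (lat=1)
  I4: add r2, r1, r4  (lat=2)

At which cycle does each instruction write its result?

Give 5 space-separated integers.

I0 add r1: issue@1 deps=(None,None) exec_start@1 write@4
I1 mul r4: issue@2 deps=(0,None) exec_start@4 write@6
I2 mul r2: issue@3 deps=(None,1) exec_start@6 write@7
I3 mul r3: issue@4 deps=(1,2) exec_start@7 write@8
I4 add r2: issue@5 deps=(0,1) exec_start@6 write@8

Answer: 4 6 7 8 8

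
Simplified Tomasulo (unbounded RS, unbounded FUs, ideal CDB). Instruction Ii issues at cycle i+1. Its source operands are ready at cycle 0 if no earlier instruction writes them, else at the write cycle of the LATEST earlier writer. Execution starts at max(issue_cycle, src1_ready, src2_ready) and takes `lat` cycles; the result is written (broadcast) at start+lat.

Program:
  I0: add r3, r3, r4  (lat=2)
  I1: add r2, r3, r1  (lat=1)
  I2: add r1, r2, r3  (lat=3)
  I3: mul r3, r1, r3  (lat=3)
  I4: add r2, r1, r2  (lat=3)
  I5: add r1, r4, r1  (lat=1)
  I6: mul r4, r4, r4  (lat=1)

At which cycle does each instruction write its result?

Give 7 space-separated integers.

I0 add r3: issue@1 deps=(None,None) exec_start@1 write@3
I1 add r2: issue@2 deps=(0,None) exec_start@3 write@4
I2 add r1: issue@3 deps=(1,0) exec_start@4 write@7
I3 mul r3: issue@4 deps=(2,0) exec_start@7 write@10
I4 add r2: issue@5 deps=(2,1) exec_start@7 write@10
I5 add r1: issue@6 deps=(None,2) exec_start@7 write@8
I6 mul r4: issue@7 deps=(None,None) exec_start@7 write@8

Answer: 3 4 7 10 10 8 8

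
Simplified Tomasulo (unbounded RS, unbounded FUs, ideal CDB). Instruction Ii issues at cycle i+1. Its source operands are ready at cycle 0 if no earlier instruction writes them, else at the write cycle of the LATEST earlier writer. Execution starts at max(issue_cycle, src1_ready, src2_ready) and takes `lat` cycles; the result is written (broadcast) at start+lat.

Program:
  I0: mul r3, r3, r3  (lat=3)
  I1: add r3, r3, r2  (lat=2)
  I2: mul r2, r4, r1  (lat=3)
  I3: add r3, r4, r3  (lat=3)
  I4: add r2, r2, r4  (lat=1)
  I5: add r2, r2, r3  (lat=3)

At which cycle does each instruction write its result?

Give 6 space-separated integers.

I0 mul r3: issue@1 deps=(None,None) exec_start@1 write@4
I1 add r3: issue@2 deps=(0,None) exec_start@4 write@6
I2 mul r2: issue@3 deps=(None,None) exec_start@3 write@6
I3 add r3: issue@4 deps=(None,1) exec_start@6 write@9
I4 add r2: issue@5 deps=(2,None) exec_start@6 write@7
I5 add r2: issue@6 deps=(4,3) exec_start@9 write@12

Answer: 4 6 6 9 7 12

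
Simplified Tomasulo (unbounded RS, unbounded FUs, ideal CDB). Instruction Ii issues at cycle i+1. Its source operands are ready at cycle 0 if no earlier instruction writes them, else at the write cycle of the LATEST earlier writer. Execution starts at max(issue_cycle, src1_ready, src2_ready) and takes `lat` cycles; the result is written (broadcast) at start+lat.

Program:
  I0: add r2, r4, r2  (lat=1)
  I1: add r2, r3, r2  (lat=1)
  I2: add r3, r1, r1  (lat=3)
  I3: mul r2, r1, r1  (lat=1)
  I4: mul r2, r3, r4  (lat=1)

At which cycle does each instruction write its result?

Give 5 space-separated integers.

Answer: 2 3 6 5 7

Derivation:
I0 add r2: issue@1 deps=(None,None) exec_start@1 write@2
I1 add r2: issue@2 deps=(None,0) exec_start@2 write@3
I2 add r3: issue@3 deps=(None,None) exec_start@3 write@6
I3 mul r2: issue@4 deps=(None,None) exec_start@4 write@5
I4 mul r2: issue@5 deps=(2,None) exec_start@6 write@7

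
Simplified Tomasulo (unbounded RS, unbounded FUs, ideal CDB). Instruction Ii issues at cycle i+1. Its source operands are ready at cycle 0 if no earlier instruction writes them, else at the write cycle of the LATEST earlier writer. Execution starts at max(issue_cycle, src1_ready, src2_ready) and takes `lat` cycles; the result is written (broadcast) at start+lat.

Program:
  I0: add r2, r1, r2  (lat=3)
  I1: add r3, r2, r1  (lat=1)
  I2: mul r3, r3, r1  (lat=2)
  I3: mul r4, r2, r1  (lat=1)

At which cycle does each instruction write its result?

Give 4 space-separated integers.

Answer: 4 5 7 5

Derivation:
I0 add r2: issue@1 deps=(None,None) exec_start@1 write@4
I1 add r3: issue@2 deps=(0,None) exec_start@4 write@5
I2 mul r3: issue@3 deps=(1,None) exec_start@5 write@7
I3 mul r4: issue@4 deps=(0,None) exec_start@4 write@5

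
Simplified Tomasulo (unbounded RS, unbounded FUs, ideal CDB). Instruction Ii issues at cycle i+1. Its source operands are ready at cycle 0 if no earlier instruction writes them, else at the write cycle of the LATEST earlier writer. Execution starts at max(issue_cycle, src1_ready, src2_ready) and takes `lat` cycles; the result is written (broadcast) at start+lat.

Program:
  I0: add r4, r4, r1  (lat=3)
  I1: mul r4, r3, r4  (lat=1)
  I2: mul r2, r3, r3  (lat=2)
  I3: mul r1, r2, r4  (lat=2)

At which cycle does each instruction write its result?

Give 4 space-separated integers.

Answer: 4 5 5 7

Derivation:
I0 add r4: issue@1 deps=(None,None) exec_start@1 write@4
I1 mul r4: issue@2 deps=(None,0) exec_start@4 write@5
I2 mul r2: issue@3 deps=(None,None) exec_start@3 write@5
I3 mul r1: issue@4 deps=(2,1) exec_start@5 write@7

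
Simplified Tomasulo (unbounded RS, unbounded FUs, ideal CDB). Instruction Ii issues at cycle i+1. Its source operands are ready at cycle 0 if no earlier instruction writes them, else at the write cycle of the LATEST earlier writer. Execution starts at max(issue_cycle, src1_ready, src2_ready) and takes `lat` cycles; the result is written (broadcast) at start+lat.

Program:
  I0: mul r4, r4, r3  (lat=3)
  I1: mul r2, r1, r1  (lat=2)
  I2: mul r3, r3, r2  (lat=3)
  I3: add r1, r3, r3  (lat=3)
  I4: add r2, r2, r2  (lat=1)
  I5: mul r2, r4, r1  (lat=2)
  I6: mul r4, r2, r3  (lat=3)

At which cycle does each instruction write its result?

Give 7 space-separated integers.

Answer: 4 4 7 10 6 12 15

Derivation:
I0 mul r4: issue@1 deps=(None,None) exec_start@1 write@4
I1 mul r2: issue@2 deps=(None,None) exec_start@2 write@4
I2 mul r3: issue@3 deps=(None,1) exec_start@4 write@7
I3 add r1: issue@4 deps=(2,2) exec_start@7 write@10
I4 add r2: issue@5 deps=(1,1) exec_start@5 write@6
I5 mul r2: issue@6 deps=(0,3) exec_start@10 write@12
I6 mul r4: issue@7 deps=(5,2) exec_start@12 write@15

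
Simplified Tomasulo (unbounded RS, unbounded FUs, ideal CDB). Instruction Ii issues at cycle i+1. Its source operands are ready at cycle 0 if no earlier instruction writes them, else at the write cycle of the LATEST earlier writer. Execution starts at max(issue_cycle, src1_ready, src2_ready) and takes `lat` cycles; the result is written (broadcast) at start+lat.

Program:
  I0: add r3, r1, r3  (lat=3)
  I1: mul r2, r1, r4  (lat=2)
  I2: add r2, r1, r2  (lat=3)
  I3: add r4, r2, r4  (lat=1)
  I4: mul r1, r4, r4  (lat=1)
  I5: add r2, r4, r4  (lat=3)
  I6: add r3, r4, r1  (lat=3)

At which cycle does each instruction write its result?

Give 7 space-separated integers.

I0 add r3: issue@1 deps=(None,None) exec_start@1 write@4
I1 mul r2: issue@2 deps=(None,None) exec_start@2 write@4
I2 add r2: issue@3 deps=(None,1) exec_start@4 write@7
I3 add r4: issue@4 deps=(2,None) exec_start@7 write@8
I4 mul r1: issue@5 deps=(3,3) exec_start@8 write@9
I5 add r2: issue@6 deps=(3,3) exec_start@8 write@11
I6 add r3: issue@7 deps=(3,4) exec_start@9 write@12

Answer: 4 4 7 8 9 11 12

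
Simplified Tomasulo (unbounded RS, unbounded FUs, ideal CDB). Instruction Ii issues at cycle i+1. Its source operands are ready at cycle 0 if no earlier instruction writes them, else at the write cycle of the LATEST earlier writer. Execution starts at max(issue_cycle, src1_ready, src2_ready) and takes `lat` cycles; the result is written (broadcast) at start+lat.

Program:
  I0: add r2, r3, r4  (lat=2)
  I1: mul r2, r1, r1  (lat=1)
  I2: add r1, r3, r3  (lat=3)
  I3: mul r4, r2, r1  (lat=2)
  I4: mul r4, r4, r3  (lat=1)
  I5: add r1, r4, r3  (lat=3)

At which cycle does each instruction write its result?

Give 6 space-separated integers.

I0 add r2: issue@1 deps=(None,None) exec_start@1 write@3
I1 mul r2: issue@2 deps=(None,None) exec_start@2 write@3
I2 add r1: issue@3 deps=(None,None) exec_start@3 write@6
I3 mul r4: issue@4 deps=(1,2) exec_start@6 write@8
I4 mul r4: issue@5 deps=(3,None) exec_start@8 write@9
I5 add r1: issue@6 deps=(4,None) exec_start@9 write@12

Answer: 3 3 6 8 9 12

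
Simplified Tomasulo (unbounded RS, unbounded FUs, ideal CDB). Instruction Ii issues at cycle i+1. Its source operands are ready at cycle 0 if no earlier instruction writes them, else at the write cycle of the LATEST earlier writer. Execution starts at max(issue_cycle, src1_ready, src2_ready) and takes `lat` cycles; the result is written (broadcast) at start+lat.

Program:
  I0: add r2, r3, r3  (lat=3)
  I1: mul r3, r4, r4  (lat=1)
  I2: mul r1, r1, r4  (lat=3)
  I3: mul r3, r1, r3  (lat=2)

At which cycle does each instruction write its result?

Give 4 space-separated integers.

Answer: 4 3 6 8

Derivation:
I0 add r2: issue@1 deps=(None,None) exec_start@1 write@4
I1 mul r3: issue@2 deps=(None,None) exec_start@2 write@3
I2 mul r1: issue@3 deps=(None,None) exec_start@3 write@6
I3 mul r3: issue@4 deps=(2,1) exec_start@6 write@8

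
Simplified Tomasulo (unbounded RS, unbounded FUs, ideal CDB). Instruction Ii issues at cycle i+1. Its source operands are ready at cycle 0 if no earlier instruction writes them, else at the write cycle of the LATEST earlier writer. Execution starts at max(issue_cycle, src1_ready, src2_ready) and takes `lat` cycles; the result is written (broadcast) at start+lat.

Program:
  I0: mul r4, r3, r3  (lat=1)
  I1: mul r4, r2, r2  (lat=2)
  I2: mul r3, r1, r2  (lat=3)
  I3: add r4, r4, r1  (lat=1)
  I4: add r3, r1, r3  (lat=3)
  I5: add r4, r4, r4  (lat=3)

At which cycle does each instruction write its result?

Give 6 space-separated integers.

I0 mul r4: issue@1 deps=(None,None) exec_start@1 write@2
I1 mul r4: issue@2 deps=(None,None) exec_start@2 write@4
I2 mul r3: issue@3 deps=(None,None) exec_start@3 write@6
I3 add r4: issue@4 deps=(1,None) exec_start@4 write@5
I4 add r3: issue@5 deps=(None,2) exec_start@6 write@9
I5 add r4: issue@6 deps=(3,3) exec_start@6 write@9

Answer: 2 4 6 5 9 9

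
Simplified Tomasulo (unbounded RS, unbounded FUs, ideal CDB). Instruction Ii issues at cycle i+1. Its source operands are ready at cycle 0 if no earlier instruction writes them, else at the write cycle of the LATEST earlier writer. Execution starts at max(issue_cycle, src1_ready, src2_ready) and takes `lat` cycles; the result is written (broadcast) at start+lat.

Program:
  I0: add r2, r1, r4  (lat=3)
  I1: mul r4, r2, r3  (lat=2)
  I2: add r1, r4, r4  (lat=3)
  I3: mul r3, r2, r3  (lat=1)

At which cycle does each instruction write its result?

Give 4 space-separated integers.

I0 add r2: issue@1 deps=(None,None) exec_start@1 write@4
I1 mul r4: issue@2 deps=(0,None) exec_start@4 write@6
I2 add r1: issue@3 deps=(1,1) exec_start@6 write@9
I3 mul r3: issue@4 deps=(0,None) exec_start@4 write@5

Answer: 4 6 9 5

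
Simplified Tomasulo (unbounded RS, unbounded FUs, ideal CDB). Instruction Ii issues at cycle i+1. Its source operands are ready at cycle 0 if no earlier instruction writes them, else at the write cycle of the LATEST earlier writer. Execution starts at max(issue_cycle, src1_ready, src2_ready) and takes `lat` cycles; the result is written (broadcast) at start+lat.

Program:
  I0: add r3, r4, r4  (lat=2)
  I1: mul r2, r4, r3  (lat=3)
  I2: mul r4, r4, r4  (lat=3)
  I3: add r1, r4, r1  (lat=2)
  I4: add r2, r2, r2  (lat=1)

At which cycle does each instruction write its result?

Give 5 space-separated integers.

Answer: 3 6 6 8 7

Derivation:
I0 add r3: issue@1 deps=(None,None) exec_start@1 write@3
I1 mul r2: issue@2 deps=(None,0) exec_start@3 write@6
I2 mul r4: issue@3 deps=(None,None) exec_start@3 write@6
I3 add r1: issue@4 deps=(2,None) exec_start@6 write@8
I4 add r2: issue@5 deps=(1,1) exec_start@6 write@7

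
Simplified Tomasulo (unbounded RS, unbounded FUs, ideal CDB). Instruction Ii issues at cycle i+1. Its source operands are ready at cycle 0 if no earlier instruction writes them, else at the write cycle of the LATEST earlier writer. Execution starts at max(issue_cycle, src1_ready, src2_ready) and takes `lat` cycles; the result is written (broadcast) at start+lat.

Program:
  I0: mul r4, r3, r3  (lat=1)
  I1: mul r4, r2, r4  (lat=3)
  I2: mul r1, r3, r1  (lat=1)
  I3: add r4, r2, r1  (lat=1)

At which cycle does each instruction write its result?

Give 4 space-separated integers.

Answer: 2 5 4 5

Derivation:
I0 mul r4: issue@1 deps=(None,None) exec_start@1 write@2
I1 mul r4: issue@2 deps=(None,0) exec_start@2 write@5
I2 mul r1: issue@3 deps=(None,None) exec_start@3 write@4
I3 add r4: issue@4 deps=(None,2) exec_start@4 write@5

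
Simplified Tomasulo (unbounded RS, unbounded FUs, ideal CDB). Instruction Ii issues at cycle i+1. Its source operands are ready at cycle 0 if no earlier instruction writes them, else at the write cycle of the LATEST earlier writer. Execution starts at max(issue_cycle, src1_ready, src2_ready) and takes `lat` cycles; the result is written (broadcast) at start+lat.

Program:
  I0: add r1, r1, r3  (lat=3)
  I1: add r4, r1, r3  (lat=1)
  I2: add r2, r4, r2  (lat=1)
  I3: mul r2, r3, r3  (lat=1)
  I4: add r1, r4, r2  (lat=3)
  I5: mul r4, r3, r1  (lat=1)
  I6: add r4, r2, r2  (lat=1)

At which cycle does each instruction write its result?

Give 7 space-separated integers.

Answer: 4 5 6 5 8 9 8

Derivation:
I0 add r1: issue@1 deps=(None,None) exec_start@1 write@4
I1 add r4: issue@2 deps=(0,None) exec_start@4 write@5
I2 add r2: issue@3 deps=(1,None) exec_start@5 write@6
I3 mul r2: issue@4 deps=(None,None) exec_start@4 write@5
I4 add r1: issue@5 deps=(1,3) exec_start@5 write@8
I5 mul r4: issue@6 deps=(None,4) exec_start@8 write@9
I6 add r4: issue@7 deps=(3,3) exec_start@7 write@8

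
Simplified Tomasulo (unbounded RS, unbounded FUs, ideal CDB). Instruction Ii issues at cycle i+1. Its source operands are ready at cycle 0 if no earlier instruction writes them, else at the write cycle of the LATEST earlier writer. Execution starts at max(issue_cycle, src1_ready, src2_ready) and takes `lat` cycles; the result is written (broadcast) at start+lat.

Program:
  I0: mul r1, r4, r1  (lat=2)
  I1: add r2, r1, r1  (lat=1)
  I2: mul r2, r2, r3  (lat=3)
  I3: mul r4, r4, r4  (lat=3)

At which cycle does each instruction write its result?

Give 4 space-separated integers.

Answer: 3 4 7 7

Derivation:
I0 mul r1: issue@1 deps=(None,None) exec_start@1 write@3
I1 add r2: issue@2 deps=(0,0) exec_start@3 write@4
I2 mul r2: issue@3 deps=(1,None) exec_start@4 write@7
I3 mul r4: issue@4 deps=(None,None) exec_start@4 write@7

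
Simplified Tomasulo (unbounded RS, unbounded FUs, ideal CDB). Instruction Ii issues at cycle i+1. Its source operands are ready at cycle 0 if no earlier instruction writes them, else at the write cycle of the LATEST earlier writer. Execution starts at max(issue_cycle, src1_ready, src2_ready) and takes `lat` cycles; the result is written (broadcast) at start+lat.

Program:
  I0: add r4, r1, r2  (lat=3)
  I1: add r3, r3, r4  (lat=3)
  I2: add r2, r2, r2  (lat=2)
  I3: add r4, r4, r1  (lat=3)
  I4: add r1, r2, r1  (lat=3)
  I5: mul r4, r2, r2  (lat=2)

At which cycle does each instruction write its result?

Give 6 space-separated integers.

Answer: 4 7 5 7 8 8

Derivation:
I0 add r4: issue@1 deps=(None,None) exec_start@1 write@4
I1 add r3: issue@2 deps=(None,0) exec_start@4 write@7
I2 add r2: issue@3 deps=(None,None) exec_start@3 write@5
I3 add r4: issue@4 deps=(0,None) exec_start@4 write@7
I4 add r1: issue@5 deps=(2,None) exec_start@5 write@8
I5 mul r4: issue@6 deps=(2,2) exec_start@6 write@8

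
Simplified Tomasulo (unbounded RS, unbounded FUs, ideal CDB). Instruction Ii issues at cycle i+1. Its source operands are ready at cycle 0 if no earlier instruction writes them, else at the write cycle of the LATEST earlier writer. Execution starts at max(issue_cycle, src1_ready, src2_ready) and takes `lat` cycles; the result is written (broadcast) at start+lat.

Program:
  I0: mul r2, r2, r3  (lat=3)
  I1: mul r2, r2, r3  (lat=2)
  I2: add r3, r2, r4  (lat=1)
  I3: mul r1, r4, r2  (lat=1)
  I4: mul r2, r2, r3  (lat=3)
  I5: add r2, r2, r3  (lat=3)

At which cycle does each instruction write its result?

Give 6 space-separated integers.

Answer: 4 6 7 7 10 13

Derivation:
I0 mul r2: issue@1 deps=(None,None) exec_start@1 write@4
I1 mul r2: issue@2 deps=(0,None) exec_start@4 write@6
I2 add r3: issue@3 deps=(1,None) exec_start@6 write@7
I3 mul r1: issue@4 deps=(None,1) exec_start@6 write@7
I4 mul r2: issue@5 deps=(1,2) exec_start@7 write@10
I5 add r2: issue@6 deps=(4,2) exec_start@10 write@13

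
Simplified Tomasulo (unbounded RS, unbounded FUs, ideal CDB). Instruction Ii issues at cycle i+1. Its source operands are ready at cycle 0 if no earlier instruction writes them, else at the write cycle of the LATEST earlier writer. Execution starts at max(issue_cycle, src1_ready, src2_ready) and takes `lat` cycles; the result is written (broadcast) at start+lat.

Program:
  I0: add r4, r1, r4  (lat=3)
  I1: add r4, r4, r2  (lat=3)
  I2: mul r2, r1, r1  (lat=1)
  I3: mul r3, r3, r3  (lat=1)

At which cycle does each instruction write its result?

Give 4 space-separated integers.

I0 add r4: issue@1 deps=(None,None) exec_start@1 write@4
I1 add r4: issue@2 deps=(0,None) exec_start@4 write@7
I2 mul r2: issue@3 deps=(None,None) exec_start@3 write@4
I3 mul r3: issue@4 deps=(None,None) exec_start@4 write@5

Answer: 4 7 4 5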